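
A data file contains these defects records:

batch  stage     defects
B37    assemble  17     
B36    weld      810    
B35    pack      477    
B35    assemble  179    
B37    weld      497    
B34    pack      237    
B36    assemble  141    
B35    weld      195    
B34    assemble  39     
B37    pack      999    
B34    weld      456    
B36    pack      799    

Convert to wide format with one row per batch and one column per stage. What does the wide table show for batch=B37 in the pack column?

999

Wide layout: rows indexed by batch, columns are the 3 distinct stage values (assemble, weld, pack).
Cell (batch=B37, stage=pack) draws from the long row where batch=B37 and stage=pack, which has defects=999.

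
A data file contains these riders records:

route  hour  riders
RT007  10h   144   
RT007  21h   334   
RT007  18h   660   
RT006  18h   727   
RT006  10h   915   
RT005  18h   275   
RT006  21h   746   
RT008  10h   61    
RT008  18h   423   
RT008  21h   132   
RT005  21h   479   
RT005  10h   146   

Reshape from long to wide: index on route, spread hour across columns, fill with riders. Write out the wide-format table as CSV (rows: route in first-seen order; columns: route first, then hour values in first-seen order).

Columns: route plus the 3 distinct hour values (10h, 21h, 18h).
For example, row RT007 column 10h takes riders=144 from the long row (RT007, 10h).

route,10h,21h,18h
RT007,144,334,660
RT006,915,746,727
RT005,146,479,275
RT008,61,132,423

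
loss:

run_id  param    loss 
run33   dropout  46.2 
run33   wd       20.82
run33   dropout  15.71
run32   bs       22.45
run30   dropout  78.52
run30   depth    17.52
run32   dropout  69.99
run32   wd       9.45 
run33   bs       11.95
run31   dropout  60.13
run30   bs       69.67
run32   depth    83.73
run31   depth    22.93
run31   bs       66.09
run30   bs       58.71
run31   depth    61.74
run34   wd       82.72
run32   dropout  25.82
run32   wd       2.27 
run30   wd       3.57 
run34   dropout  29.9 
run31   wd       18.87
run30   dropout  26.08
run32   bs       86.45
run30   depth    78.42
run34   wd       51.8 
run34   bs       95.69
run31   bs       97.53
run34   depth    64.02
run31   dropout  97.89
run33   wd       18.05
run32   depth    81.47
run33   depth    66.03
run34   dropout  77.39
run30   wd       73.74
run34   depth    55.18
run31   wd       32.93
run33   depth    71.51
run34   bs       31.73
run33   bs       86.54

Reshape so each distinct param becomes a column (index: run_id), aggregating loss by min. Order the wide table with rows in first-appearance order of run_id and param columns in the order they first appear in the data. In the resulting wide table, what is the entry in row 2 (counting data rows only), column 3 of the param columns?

22.45

With rows in first-appearance order of run_id, row 2 is run_id=run32. param columns in first-appearance order: dropout, wd, bs, depth; column 3 is bs.
Long rows with run_id=run32, param=bs: min(22.45, 86.45) = 22.45.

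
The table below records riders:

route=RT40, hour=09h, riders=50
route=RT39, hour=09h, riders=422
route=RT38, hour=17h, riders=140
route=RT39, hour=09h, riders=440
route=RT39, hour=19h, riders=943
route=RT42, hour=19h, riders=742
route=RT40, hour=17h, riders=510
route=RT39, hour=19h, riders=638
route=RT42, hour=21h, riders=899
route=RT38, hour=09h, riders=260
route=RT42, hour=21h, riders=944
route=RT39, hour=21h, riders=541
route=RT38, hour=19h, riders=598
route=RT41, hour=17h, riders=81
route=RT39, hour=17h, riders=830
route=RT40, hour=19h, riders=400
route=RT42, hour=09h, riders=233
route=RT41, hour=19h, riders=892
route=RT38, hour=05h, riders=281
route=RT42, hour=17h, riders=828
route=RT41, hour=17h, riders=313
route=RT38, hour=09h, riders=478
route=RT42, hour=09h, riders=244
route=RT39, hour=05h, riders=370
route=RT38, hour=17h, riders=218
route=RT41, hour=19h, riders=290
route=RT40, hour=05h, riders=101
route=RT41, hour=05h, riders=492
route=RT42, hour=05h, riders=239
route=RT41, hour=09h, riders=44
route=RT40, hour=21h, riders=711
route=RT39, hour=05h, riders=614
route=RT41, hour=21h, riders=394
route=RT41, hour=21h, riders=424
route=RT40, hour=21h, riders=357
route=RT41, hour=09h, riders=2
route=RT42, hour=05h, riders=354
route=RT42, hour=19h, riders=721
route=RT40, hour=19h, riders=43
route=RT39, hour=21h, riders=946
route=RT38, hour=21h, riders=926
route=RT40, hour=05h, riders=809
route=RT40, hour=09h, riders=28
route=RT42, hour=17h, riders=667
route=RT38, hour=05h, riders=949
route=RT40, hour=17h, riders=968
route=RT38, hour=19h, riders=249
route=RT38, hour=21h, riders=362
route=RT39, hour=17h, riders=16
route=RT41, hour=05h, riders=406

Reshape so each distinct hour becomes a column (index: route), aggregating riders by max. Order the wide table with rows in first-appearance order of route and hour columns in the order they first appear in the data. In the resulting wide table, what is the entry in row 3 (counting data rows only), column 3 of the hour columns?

598

With rows in first-appearance order of route, row 3 is route=RT38. hour columns in first-appearance order: 09h, 17h, 19h, 21h, 05h; column 3 is 19h.
Long rows with route=RT38, hour=19h: max(598, 249) = 598.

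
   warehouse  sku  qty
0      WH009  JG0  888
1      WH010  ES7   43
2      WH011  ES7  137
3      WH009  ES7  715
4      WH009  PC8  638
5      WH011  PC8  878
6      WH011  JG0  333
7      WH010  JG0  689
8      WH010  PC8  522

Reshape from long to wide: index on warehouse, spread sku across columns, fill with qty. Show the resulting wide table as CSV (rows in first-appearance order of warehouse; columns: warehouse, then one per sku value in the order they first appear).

warehouse,JG0,ES7,PC8
WH009,888,715,638
WH010,689,43,522
WH011,333,137,878

Columns: warehouse plus the 3 distinct sku values (JG0, ES7, PC8).
For example, row WH009 column JG0 takes qty=888 from the long row (WH009, JG0).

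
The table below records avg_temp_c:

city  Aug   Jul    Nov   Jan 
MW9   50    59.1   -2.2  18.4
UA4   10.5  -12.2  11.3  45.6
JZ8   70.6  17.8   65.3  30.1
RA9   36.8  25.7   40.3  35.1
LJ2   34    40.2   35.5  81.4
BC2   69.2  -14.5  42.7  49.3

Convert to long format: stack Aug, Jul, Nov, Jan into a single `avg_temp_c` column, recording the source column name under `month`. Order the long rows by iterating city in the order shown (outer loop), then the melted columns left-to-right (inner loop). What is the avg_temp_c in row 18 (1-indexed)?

40.2

24 rows total (6 × 4). Row 18: index ⌊(18-1)/4⌋ = 4 into city → LJ2; (18-1) mod 4 = 1 into the melted columns → Jul.
So row 18 is (LJ2, Jul, 40.2); avg_temp_c = 40.2.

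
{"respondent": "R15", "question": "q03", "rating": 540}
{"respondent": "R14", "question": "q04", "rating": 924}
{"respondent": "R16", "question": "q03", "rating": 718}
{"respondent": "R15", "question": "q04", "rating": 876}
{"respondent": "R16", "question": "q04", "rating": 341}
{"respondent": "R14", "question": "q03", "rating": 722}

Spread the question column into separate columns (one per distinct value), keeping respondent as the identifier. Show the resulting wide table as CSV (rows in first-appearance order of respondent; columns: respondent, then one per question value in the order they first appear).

respondent,q03,q04
R15,540,876
R14,722,924
R16,718,341

Columns: respondent plus the 2 distinct question values (q03, q04).
For example, row R15 column q03 takes rating=540 from the long row (R15, q03).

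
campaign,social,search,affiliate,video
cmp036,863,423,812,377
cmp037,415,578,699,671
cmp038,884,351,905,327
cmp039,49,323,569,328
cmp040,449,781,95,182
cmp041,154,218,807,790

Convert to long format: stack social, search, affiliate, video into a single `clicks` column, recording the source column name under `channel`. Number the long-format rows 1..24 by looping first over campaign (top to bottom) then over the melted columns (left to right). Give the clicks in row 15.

24 rows total (6 × 4). Row 15: index ⌊(15-1)/4⌋ = 3 into campaign → cmp039; (15-1) mod 4 = 2 into the melted columns → affiliate.
So row 15 is (cmp039, affiliate, 569); clicks = 569.

569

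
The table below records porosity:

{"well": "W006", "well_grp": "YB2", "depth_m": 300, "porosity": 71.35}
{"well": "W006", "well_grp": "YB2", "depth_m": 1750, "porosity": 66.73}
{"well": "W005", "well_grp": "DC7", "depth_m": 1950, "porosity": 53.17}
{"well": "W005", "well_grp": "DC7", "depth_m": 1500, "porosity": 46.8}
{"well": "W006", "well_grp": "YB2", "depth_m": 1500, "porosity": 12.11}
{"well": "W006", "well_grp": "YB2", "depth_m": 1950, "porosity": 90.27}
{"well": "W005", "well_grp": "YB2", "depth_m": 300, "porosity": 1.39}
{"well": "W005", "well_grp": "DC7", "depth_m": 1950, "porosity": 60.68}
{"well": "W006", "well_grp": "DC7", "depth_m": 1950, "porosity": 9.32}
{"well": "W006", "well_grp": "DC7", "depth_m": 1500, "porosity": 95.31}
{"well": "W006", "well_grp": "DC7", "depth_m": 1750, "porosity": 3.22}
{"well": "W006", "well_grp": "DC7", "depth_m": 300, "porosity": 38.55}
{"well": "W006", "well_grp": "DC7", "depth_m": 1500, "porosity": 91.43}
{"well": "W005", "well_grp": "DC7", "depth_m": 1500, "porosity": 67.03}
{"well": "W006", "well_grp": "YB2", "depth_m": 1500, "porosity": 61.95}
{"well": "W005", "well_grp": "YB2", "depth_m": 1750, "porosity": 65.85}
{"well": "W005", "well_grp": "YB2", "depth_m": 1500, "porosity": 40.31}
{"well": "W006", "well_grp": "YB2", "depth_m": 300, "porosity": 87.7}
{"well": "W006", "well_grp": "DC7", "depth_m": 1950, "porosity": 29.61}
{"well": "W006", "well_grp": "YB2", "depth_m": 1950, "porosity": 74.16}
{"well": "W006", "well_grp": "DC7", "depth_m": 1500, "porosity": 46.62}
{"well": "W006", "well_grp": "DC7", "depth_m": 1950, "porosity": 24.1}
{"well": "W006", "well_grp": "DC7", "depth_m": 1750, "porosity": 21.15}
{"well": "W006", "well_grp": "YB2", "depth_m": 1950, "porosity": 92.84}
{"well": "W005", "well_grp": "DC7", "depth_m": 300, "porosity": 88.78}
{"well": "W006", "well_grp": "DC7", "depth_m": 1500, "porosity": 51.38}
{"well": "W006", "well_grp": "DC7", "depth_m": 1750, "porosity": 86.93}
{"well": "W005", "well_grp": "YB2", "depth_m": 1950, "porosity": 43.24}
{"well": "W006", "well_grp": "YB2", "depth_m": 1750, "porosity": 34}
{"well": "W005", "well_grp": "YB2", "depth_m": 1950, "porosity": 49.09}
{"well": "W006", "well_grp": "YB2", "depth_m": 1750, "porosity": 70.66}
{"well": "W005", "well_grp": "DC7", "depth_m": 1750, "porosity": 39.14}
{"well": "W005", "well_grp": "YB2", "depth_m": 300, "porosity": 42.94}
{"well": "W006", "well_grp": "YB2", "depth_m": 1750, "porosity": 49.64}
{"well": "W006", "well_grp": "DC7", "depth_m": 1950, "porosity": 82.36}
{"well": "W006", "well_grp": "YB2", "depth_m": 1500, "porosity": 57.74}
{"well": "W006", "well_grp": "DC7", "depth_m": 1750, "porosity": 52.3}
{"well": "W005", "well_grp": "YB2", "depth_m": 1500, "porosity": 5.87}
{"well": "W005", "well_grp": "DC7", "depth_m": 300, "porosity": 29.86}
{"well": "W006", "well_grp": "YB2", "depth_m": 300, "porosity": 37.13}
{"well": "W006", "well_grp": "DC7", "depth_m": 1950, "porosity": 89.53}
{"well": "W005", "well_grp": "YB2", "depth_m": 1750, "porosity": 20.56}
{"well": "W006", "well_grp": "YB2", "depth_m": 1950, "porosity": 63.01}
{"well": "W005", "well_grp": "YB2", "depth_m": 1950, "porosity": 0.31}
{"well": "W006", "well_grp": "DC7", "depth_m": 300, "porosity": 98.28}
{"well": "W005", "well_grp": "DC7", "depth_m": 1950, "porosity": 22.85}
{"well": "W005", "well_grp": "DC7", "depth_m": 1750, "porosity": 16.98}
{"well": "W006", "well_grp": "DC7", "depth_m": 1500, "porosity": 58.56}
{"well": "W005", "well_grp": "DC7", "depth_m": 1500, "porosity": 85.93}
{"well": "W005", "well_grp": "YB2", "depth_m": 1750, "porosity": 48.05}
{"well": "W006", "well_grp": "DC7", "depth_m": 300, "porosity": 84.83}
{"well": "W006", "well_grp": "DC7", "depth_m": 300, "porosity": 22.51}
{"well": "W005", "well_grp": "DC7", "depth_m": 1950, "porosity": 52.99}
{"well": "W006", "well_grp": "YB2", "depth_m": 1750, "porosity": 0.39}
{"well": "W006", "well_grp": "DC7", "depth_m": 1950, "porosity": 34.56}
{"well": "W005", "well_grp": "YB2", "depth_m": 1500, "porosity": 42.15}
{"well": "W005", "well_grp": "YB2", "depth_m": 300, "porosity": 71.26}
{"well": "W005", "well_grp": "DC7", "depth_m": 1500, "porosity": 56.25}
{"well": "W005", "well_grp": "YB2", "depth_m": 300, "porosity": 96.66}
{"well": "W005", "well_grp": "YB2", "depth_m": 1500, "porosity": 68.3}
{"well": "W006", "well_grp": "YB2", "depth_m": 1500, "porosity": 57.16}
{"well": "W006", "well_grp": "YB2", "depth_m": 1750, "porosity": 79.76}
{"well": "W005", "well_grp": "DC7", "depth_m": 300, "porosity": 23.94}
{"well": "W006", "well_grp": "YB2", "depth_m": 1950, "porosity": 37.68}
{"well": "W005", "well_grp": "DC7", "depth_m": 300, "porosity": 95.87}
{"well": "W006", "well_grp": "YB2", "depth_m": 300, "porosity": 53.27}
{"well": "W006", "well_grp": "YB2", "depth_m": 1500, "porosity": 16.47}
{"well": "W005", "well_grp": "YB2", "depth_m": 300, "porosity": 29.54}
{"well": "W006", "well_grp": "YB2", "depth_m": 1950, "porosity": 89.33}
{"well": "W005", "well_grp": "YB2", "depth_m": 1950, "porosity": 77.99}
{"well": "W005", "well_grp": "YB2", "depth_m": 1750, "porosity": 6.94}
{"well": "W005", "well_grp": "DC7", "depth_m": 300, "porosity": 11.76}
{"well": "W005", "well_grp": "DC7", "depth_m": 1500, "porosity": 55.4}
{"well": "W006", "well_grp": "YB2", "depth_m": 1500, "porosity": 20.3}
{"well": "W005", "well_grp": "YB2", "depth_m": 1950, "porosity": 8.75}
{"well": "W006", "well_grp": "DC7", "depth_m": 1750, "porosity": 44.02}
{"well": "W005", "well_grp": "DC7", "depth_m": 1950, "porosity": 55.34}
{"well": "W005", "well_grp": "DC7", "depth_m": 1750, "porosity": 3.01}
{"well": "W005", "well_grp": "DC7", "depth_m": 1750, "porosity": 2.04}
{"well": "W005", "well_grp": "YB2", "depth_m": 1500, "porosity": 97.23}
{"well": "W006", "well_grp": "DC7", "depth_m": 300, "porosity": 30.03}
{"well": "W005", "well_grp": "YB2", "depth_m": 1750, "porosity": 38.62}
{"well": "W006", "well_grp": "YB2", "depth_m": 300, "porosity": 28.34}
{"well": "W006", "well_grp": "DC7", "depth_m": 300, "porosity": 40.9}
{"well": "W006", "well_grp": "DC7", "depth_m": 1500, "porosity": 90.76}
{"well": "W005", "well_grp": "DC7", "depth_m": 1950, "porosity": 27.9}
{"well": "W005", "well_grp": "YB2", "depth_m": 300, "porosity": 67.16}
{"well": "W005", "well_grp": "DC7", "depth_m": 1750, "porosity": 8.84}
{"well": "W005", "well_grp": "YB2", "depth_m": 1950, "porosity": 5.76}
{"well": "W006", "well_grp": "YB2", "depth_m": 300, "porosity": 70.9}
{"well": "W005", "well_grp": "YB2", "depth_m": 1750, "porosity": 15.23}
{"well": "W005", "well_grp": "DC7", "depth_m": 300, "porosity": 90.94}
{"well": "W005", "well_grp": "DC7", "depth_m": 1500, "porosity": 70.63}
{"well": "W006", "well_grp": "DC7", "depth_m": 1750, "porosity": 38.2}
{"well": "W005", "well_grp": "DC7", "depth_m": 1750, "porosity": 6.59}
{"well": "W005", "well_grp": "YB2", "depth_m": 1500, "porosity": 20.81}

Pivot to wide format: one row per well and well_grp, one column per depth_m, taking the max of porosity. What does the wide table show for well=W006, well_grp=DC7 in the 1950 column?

Rows with well=W006, well_grp=DC7 and depth_m=1950: porosity values are 9.32, 29.61, 24.1, 82.36, 89.53, 34.56.
max(9.32, 29.61, 24.1, 82.36, 89.53, 34.56) = 89.53.

89.53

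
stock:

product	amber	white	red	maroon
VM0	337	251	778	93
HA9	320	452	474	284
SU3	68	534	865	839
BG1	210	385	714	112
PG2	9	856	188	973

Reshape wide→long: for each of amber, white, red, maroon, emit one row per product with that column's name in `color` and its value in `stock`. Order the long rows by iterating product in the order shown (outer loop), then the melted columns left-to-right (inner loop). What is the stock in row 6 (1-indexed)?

452

20 rows total (5 × 4). Row 6: index ⌊(6-1)/4⌋ = 1 into product → HA9; (6-1) mod 4 = 1 into the melted columns → white.
So row 6 is (HA9, white, 452); stock = 452.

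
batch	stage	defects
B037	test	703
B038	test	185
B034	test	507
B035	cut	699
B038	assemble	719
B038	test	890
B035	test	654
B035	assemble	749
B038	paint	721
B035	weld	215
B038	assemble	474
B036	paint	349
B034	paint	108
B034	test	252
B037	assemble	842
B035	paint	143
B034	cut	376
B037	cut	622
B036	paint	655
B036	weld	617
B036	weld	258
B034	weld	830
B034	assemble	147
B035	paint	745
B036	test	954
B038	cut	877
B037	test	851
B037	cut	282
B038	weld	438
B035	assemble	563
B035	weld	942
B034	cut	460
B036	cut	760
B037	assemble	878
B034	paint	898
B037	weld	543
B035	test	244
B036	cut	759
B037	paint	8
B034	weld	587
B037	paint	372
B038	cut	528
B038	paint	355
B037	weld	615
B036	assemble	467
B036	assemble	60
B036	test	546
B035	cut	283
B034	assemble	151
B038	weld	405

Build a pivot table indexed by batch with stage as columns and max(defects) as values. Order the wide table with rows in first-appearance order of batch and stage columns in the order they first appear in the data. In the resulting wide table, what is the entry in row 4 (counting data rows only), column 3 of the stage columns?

With rows in first-appearance order of batch, row 4 is batch=B035. stage columns in first-appearance order: test, cut, assemble, paint, weld; column 3 is assemble.
Long rows with batch=B035, stage=assemble: max(749, 563) = 749.

749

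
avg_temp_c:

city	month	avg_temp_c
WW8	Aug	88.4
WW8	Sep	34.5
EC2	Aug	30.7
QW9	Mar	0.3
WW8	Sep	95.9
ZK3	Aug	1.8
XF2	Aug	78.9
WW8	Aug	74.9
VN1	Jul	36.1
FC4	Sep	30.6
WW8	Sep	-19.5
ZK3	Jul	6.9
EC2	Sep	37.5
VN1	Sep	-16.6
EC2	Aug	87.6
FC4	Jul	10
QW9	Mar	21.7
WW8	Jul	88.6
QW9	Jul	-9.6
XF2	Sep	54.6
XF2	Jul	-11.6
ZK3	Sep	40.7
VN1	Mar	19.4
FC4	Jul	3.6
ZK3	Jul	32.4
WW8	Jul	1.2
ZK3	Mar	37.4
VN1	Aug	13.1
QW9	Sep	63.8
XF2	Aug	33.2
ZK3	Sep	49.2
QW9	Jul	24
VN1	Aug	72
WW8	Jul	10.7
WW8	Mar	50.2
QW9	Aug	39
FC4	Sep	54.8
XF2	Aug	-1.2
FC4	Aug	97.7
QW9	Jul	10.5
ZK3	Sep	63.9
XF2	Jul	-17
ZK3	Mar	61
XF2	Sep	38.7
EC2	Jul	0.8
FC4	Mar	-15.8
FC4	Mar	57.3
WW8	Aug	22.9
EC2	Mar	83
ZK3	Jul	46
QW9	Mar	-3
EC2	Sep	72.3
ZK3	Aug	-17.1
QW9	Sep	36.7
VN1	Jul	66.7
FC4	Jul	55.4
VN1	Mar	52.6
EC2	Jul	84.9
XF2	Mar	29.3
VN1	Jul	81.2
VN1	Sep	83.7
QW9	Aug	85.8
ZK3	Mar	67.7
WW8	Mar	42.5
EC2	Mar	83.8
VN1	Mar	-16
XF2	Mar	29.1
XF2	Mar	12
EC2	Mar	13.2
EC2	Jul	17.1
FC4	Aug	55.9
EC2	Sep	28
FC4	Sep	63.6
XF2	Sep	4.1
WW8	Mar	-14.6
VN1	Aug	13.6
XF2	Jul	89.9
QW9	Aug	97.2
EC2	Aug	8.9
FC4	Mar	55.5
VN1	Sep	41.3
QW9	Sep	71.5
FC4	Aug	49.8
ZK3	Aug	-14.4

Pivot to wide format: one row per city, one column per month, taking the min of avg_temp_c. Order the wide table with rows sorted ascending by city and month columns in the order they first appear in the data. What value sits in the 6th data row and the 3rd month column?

With rows sorted ascending by city, row 6 is city=XF2. month columns in first-appearance order: Aug, Sep, Mar, Jul; column 3 is Mar.
Long rows with city=XF2, month=Mar: min(29.3, 29.1, 12) = 12.

12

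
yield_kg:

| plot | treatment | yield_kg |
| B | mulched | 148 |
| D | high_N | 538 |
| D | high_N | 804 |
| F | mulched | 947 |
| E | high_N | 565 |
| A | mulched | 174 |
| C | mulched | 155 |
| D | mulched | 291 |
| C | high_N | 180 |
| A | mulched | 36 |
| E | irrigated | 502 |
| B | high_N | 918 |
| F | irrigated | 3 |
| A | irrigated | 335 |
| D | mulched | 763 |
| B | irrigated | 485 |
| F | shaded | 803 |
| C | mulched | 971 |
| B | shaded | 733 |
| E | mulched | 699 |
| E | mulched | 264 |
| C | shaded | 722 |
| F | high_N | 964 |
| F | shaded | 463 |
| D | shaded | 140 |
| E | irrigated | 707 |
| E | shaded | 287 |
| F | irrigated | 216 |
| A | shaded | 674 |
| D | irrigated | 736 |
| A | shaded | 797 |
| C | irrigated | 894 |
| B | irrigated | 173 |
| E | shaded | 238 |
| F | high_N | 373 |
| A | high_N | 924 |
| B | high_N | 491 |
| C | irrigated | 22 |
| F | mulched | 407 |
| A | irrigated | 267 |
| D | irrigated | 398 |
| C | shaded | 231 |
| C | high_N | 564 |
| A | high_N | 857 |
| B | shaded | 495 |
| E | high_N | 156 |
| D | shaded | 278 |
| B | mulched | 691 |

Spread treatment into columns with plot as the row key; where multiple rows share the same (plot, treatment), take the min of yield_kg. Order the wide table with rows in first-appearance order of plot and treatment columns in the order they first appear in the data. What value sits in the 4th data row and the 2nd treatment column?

With rows in first-appearance order of plot, row 4 is plot=E. treatment columns in first-appearance order: mulched, high_N, irrigated, shaded; column 2 is high_N.
Long rows with plot=E, treatment=high_N: min(565, 156) = 156.

156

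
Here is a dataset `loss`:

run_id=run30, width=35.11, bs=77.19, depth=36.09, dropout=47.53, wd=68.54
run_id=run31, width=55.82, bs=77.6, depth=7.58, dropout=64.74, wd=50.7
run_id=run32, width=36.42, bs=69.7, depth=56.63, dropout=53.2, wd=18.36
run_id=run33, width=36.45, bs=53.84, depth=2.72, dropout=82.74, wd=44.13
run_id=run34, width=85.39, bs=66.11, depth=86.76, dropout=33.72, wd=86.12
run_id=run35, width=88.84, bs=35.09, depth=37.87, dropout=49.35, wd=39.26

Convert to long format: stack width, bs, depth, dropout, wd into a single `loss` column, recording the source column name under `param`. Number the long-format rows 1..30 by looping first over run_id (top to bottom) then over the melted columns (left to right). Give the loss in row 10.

30 rows total (6 × 5). Row 10: index ⌊(10-1)/5⌋ = 1 into run_id → run31; (10-1) mod 5 = 4 into the melted columns → wd.
So row 10 is (run31, wd, 50.7); loss = 50.7.

50.7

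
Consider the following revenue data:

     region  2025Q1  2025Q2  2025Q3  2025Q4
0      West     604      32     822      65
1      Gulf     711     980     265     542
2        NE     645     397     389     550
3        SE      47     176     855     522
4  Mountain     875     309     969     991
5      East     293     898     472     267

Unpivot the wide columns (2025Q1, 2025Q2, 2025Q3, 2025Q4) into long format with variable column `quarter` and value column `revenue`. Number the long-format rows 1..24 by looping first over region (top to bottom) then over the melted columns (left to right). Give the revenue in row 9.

645

24 rows total (6 × 4). Row 9: index ⌊(9-1)/4⌋ = 2 into region → NE; (9-1) mod 4 = 0 into the melted columns → 2025Q1.
So row 9 is (NE, 2025Q1, 645); revenue = 645.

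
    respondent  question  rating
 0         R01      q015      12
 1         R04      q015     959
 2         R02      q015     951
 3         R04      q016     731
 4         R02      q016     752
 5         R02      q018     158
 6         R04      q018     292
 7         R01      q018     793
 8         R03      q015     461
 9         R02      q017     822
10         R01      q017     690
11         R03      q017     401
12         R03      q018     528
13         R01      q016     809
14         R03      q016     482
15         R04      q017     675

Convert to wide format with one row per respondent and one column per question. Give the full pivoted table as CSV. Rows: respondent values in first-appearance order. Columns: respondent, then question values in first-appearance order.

Columns: respondent plus the 4 distinct question values (q015, q016, q018, q017).
For example, row R01 column q015 takes rating=12 from the long row (R01, q015).

respondent,q015,q016,q018,q017
R01,12,809,793,690
R04,959,731,292,675
R02,951,752,158,822
R03,461,482,528,401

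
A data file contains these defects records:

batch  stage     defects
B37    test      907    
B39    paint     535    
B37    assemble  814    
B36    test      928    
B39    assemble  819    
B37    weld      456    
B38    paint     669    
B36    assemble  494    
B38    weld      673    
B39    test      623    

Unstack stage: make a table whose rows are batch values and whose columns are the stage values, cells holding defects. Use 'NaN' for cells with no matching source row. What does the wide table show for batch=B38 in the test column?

NaN

No long-format row has batch=B38 and stage=test, so the cell is NaN.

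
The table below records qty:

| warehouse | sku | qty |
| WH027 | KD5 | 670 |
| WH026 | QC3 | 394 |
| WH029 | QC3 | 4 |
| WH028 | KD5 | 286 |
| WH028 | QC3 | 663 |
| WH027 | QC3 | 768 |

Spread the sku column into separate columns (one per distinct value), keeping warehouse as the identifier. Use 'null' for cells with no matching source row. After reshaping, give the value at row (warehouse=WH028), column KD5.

286

The long row with warehouse=WH028, sku=KD5 has qty=286.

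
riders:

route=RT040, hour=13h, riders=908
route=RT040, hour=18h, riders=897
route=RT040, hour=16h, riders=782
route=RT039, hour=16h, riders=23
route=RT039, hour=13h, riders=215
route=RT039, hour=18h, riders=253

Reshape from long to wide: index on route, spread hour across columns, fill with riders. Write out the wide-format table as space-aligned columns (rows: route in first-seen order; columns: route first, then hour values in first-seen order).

Columns: route plus the 3 distinct hour values (13h, 18h, 16h).
For example, row RT040 column 13h takes riders=908 from the long row (RT040, 13h).

route  13h  18h  16h
RT040  908  897  782
RT039  215  253  23 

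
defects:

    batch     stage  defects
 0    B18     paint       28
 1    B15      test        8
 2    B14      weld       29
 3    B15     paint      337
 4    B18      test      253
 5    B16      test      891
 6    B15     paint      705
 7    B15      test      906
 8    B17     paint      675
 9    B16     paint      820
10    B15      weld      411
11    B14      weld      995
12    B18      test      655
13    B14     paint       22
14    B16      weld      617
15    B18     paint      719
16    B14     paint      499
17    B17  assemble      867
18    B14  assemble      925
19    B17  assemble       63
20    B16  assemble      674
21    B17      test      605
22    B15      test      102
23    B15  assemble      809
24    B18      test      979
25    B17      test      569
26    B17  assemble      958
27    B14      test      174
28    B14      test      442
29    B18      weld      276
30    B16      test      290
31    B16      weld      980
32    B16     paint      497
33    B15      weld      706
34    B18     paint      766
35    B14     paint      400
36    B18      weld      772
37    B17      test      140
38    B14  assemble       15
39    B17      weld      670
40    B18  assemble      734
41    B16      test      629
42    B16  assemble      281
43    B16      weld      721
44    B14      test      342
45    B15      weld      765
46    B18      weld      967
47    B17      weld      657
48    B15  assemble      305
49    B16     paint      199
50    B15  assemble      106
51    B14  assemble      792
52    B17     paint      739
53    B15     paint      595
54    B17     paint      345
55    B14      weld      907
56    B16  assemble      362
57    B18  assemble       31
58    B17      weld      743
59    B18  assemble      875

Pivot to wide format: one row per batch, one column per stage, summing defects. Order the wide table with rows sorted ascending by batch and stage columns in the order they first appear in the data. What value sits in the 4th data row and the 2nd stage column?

With rows sorted ascending by batch, row 4 is batch=B17. stage columns in first-appearance order: paint, test, weld, assemble; column 2 is test.
Long rows with batch=B17, stage=test: 605 + 569 + 140 = 1314.

1314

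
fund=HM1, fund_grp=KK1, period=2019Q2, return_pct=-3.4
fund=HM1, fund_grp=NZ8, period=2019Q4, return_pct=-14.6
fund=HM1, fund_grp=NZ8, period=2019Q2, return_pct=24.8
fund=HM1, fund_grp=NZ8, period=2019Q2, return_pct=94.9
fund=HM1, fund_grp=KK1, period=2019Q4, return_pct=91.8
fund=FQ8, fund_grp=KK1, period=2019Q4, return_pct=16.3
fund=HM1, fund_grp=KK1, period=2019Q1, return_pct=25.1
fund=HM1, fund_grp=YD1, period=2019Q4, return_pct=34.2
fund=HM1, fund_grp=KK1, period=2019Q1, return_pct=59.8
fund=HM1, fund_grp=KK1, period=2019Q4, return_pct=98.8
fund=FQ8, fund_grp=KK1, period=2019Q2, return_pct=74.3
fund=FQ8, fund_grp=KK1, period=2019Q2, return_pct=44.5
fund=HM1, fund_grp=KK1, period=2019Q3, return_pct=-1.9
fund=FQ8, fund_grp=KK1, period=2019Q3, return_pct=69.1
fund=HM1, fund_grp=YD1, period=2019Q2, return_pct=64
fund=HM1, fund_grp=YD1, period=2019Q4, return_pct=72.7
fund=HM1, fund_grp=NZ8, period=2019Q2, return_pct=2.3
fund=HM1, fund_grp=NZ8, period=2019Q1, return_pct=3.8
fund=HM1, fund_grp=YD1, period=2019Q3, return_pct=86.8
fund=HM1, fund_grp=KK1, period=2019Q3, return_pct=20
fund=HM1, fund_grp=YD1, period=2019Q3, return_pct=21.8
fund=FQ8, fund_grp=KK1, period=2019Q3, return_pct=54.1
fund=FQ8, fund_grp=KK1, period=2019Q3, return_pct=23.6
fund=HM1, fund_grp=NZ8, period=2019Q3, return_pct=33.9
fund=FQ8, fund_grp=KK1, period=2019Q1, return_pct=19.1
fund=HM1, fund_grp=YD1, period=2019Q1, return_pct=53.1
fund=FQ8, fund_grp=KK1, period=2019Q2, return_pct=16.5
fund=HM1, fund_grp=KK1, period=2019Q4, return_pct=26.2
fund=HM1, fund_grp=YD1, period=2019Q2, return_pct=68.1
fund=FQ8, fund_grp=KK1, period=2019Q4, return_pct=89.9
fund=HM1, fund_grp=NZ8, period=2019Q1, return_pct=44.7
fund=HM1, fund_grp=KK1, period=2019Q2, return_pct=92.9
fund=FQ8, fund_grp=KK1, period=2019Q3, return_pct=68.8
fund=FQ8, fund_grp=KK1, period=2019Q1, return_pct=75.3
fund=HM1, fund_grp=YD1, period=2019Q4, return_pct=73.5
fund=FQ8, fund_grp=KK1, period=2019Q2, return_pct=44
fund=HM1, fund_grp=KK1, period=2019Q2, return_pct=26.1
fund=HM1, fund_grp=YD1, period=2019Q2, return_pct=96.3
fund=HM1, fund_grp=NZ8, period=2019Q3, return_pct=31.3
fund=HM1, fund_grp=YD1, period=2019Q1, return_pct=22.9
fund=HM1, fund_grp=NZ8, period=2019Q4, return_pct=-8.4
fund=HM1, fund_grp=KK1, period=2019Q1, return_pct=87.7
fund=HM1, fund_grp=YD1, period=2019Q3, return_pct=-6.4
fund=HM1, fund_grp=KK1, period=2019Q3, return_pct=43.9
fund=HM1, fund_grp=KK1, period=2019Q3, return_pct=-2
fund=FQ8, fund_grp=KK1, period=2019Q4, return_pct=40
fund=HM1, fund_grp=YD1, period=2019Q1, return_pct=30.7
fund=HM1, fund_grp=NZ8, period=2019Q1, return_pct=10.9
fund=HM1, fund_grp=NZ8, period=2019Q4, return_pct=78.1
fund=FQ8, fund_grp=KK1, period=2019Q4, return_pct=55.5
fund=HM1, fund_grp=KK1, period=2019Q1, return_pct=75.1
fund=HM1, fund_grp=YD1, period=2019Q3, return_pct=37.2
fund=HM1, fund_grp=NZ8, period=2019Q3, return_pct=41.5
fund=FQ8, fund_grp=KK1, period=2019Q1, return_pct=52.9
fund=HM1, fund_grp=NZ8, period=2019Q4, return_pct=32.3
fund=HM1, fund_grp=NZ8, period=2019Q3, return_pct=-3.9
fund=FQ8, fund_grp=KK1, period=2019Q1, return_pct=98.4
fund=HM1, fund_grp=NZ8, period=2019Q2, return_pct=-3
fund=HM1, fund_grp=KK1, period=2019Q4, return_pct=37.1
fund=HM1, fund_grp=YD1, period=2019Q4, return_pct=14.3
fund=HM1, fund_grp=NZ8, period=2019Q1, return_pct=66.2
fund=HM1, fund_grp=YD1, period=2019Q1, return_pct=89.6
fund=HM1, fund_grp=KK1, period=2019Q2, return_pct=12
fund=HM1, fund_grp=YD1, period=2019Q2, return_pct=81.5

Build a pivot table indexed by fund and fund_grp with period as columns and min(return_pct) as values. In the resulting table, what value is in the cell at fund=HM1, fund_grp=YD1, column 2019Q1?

22.9

Rows with fund=HM1, fund_grp=YD1 and period=2019Q1: return_pct values are 53.1, 22.9, 30.7, 89.6.
min(53.1, 22.9, 30.7, 89.6) = 22.9.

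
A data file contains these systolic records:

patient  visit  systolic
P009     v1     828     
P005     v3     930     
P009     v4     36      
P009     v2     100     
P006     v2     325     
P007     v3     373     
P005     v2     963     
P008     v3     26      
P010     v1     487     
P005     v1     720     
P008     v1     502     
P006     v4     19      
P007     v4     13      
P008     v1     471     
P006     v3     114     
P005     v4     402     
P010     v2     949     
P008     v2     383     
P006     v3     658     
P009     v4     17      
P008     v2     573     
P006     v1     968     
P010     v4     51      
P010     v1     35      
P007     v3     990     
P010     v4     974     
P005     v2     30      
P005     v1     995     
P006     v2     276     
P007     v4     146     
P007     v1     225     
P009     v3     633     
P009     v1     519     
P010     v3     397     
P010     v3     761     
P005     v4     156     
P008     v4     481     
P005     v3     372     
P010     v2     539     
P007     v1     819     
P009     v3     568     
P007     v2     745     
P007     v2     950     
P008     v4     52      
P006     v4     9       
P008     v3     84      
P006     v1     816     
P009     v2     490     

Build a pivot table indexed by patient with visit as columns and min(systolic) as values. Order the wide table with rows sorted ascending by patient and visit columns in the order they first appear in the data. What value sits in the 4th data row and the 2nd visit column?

With rows sorted ascending by patient, row 4 is patient=P008. visit columns in first-appearance order: v1, v3, v4, v2; column 2 is v3.
Long rows with patient=P008, visit=v3: min(26, 84) = 26.

26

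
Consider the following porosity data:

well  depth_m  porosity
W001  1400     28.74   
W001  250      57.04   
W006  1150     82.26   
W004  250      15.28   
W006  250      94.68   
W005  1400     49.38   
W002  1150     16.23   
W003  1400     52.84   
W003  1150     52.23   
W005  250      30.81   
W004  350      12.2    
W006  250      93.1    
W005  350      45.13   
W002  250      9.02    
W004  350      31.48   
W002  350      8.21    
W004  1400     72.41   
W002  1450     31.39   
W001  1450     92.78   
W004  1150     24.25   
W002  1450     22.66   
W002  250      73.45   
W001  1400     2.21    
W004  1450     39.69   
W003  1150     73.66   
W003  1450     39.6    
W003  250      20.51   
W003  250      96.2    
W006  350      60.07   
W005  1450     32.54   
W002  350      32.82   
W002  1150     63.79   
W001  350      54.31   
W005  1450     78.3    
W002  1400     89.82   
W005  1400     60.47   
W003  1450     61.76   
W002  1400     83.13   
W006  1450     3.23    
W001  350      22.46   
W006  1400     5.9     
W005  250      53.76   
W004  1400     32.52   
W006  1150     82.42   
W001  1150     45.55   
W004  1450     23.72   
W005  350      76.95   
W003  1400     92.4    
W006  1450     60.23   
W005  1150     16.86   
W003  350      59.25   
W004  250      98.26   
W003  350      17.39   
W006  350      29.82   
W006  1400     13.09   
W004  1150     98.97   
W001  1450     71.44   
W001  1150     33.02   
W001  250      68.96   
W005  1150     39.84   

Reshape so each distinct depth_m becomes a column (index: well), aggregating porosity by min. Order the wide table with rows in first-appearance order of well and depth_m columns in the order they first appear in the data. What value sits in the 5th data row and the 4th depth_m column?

With rows in first-appearance order of well, row 5 is well=W002. depth_m columns in first-appearance order: 1400, 250, 1150, 350, 1450; column 4 is 350.
Long rows with well=W002, depth_m=350: min(8.21, 32.82) = 8.21.

8.21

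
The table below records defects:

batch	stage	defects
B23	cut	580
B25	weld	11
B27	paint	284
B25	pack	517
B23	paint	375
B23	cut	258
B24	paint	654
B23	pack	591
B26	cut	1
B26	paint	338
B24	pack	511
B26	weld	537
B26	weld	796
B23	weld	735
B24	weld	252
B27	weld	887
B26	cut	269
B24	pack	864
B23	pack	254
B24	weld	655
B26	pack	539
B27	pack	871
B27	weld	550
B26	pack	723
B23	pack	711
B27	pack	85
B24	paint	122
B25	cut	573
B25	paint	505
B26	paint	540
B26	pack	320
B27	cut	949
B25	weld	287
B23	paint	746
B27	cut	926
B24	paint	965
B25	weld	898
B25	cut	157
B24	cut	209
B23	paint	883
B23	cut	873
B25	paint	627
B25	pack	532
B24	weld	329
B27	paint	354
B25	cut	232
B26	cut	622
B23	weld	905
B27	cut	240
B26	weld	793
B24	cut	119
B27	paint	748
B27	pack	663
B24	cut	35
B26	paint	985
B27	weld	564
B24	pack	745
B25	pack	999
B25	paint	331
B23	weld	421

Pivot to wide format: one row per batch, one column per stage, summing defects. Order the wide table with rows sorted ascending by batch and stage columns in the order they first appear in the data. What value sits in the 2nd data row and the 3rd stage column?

With rows sorted ascending by batch, row 2 is batch=B24. stage columns in first-appearance order: cut, weld, paint, pack; column 3 is paint.
Long rows with batch=B24, stage=paint: 654 + 122 + 965 = 1741.

1741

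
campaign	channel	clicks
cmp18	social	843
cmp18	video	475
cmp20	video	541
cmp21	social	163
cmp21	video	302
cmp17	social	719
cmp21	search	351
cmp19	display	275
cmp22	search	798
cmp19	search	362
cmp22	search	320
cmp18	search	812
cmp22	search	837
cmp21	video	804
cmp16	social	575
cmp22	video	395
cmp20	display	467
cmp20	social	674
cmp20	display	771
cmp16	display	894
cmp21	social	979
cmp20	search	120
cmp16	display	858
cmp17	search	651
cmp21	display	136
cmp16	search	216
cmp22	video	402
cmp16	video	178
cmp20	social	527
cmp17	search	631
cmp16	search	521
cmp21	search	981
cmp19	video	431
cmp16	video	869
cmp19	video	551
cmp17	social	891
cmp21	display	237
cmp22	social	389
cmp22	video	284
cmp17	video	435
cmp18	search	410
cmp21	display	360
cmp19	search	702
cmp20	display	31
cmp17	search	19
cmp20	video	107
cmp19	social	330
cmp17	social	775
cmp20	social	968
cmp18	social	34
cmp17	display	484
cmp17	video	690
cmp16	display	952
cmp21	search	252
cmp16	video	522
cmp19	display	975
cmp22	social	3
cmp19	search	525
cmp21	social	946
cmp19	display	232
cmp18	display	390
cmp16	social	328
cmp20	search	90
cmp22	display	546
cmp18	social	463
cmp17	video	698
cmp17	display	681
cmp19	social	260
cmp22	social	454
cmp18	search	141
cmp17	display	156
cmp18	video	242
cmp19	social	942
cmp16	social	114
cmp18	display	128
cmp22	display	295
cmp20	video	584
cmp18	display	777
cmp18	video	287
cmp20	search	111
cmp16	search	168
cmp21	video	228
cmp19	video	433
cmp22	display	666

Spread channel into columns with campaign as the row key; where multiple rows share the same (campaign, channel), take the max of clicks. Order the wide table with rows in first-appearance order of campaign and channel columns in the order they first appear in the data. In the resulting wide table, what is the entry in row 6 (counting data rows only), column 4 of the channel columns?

With rows in first-appearance order of campaign, row 6 is campaign=cmp22. channel columns in first-appearance order: social, video, search, display; column 4 is display.
Long rows with campaign=cmp22, channel=display: max(546, 295, 666) = 666.

666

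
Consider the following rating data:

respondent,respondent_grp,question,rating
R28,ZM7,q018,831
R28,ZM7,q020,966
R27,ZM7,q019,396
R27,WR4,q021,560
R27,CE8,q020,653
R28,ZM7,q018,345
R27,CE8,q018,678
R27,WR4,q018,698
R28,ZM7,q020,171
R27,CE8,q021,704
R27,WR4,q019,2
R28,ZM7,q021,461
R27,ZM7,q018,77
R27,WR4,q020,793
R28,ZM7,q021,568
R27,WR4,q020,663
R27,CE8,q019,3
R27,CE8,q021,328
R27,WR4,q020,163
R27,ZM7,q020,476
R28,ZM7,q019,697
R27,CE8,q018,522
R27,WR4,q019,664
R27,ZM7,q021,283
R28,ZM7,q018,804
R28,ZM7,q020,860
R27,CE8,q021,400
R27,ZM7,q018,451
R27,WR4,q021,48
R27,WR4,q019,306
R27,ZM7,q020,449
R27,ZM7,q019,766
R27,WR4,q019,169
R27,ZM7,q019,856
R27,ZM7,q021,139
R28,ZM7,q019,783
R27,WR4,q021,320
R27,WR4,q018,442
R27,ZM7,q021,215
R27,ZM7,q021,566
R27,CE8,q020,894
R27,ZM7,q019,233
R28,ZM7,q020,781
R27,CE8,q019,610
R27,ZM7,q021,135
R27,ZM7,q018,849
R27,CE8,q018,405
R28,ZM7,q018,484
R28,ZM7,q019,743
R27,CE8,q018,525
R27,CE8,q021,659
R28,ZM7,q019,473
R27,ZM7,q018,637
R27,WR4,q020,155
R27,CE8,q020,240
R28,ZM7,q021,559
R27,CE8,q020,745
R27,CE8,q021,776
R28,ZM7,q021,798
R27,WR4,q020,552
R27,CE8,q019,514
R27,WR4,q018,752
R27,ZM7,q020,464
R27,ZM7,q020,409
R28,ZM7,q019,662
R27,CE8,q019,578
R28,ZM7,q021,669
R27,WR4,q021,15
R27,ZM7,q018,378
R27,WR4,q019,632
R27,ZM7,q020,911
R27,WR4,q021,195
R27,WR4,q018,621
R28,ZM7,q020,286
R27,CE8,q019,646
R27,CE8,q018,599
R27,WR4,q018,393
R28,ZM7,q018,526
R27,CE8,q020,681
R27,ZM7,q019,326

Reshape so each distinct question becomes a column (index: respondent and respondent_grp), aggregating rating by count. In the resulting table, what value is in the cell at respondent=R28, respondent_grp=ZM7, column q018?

5

Rows with respondent=R28, respondent_grp=ZM7 and question=q018: rating values are 831, 345, 804, 484, 526.
5 rows match — count = 5.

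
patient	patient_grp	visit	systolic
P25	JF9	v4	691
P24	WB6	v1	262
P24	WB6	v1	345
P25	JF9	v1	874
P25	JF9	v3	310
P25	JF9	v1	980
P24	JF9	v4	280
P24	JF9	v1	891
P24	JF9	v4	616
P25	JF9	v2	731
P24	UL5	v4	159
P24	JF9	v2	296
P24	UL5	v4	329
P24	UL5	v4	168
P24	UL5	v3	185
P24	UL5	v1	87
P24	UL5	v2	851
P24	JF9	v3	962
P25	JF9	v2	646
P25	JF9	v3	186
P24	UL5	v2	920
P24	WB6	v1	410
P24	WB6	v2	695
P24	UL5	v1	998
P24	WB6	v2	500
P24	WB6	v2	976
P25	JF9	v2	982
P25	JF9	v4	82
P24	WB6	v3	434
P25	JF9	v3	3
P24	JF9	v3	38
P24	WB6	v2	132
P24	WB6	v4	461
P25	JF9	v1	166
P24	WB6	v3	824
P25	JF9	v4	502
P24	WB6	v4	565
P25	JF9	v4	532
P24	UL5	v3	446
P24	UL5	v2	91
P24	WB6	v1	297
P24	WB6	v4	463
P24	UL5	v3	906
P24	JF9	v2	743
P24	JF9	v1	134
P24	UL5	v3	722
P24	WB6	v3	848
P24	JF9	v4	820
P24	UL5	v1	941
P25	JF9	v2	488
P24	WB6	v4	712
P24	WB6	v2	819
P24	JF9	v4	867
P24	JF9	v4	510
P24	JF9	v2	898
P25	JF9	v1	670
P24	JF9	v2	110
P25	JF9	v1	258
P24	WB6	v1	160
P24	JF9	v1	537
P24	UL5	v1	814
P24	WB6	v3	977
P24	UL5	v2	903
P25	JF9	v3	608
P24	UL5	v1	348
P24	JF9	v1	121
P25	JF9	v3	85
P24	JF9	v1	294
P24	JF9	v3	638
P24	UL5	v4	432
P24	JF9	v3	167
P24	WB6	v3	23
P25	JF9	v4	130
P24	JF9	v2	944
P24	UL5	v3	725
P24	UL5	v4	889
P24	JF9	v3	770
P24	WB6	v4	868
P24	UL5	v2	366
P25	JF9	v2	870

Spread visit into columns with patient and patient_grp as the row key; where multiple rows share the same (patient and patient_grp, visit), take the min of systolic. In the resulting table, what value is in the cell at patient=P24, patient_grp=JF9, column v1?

121

Rows with patient=P24, patient_grp=JF9 and visit=v1: systolic values are 891, 134, 537, 121, 294.
min(891, 134, 537, 121, 294) = 121.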